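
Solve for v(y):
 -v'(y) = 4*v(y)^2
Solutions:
 v(y) = 1/(C1 + 4*y)


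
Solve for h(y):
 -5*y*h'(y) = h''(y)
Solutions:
 h(y) = C1 + C2*erf(sqrt(10)*y/2)


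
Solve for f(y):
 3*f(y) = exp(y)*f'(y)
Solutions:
 f(y) = C1*exp(-3*exp(-y))


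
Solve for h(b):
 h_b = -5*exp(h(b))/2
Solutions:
 h(b) = log(1/(C1 + 5*b)) + log(2)


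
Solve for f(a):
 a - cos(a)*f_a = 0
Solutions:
 f(a) = C1 + Integral(a/cos(a), a)


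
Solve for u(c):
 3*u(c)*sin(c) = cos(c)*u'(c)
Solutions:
 u(c) = C1/cos(c)^3


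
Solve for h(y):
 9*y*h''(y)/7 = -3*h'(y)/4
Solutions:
 h(y) = C1 + C2*y^(5/12)


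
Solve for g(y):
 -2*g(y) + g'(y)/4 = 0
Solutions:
 g(y) = C1*exp(8*y)


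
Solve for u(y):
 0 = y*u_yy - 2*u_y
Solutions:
 u(y) = C1 + C2*y^3


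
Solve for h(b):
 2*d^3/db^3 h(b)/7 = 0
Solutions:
 h(b) = C1 + C2*b + C3*b^2


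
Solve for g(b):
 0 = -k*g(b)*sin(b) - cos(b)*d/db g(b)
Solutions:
 g(b) = C1*exp(k*log(cos(b)))


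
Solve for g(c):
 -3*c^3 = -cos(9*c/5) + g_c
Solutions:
 g(c) = C1 - 3*c^4/4 + 5*sin(9*c/5)/9


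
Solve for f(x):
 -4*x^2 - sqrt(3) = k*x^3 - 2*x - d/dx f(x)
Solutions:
 f(x) = C1 + k*x^4/4 + 4*x^3/3 - x^2 + sqrt(3)*x


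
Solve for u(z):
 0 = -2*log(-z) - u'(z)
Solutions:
 u(z) = C1 - 2*z*log(-z) + 2*z


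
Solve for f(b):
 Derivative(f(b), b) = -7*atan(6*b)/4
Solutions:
 f(b) = C1 - 7*b*atan(6*b)/4 + 7*log(36*b^2 + 1)/48


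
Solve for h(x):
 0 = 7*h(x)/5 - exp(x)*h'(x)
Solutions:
 h(x) = C1*exp(-7*exp(-x)/5)


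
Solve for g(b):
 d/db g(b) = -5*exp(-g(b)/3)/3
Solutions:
 g(b) = 3*log(C1 - 5*b/9)


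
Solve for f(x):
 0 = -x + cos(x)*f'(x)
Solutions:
 f(x) = C1 + Integral(x/cos(x), x)


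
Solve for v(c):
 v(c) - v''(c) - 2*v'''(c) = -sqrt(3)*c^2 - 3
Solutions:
 v(c) = C1*exp(-c*((6*sqrt(78) + 53)^(-1/3) + 2 + (6*sqrt(78) + 53)^(1/3))/12)*sin(sqrt(3)*c*(-(6*sqrt(78) + 53)^(1/3) + (6*sqrt(78) + 53)^(-1/3))/12) + C2*exp(-c*((6*sqrt(78) + 53)^(-1/3) + 2 + (6*sqrt(78) + 53)^(1/3))/12)*cos(sqrt(3)*c*(-(6*sqrt(78) + 53)^(1/3) + (6*sqrt(78) + 53)^(-1/3))/12) + C3*exp(c*(-1 + (6*sqrt(78) + 53)^(-1/3) + (6*sqrt(78) + 53)^(1/3))/6) - sqrt(3)*c^2 - 2*sqrt(3) - 3


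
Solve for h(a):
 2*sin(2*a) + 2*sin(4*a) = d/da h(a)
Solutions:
 h(a) = C1 - cos(2*a) - cos(4*a)/2


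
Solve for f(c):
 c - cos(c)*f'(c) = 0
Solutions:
 f(c) = C1 + Integral(c/cos(c), c)


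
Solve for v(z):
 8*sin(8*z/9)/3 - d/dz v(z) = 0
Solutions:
 v(z) = C1 - 3*cos(8*z/9)


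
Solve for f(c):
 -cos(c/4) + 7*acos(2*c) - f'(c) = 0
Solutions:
 f(c) = C1 + 7*c*acos(2*c) - 7*sqrt(1 - 4*c^2)/2 - 4*sin(c/4)


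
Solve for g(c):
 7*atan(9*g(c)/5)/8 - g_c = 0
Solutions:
 Integral(1/atan(9*_y/5), (_y, g(c))) = C1 + 7*c/8


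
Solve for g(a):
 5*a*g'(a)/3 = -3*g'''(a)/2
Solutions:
 g(a) = C1 + Integral(C2*airyai(-30^(1/3)*a/3) + C3*airybi(-30^(1/3)*a/3), a)


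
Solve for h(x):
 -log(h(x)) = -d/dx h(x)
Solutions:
 li(h(x)) = C1 + x


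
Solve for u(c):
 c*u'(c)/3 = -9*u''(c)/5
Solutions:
 u(c) = C1 + C2*erf(sqrt(30)*c/18)


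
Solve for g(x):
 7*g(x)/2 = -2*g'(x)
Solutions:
 g(x) = C1*exp(-7*x/4)


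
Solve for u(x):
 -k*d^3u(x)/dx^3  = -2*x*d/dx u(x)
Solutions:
 u(x) = C1 + Integral(C2*airyai(2^(1/3)*x*(1/k)^(1/3)) + C3*airybi(2^(1/3)*x*(1/k)^(1/3)), x)


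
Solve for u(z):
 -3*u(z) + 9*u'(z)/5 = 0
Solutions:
 u(z) = C1*exp(5*z/3)


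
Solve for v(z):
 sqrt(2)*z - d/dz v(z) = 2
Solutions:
 v(z) = C1 + sqrt(2)*z^2/2 - 2*z


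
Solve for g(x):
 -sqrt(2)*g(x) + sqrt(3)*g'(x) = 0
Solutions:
 g(x) = C1*exp(sqrt(6)*x/3)


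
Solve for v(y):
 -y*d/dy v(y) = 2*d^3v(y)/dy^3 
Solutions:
 v(y) = C1 + Integral(C2*airyai(-2^(2/3)*y/2) + C3*airybi(-2^(2/3)*y/2), y)


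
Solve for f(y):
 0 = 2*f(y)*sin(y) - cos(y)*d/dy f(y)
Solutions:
 f(y) = C1/cos(y)^2


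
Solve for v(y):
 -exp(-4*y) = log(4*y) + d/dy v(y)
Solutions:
 v(y) = C1 - y*log(y) + y*(1 - 2*log(2)) + exp(-4*y)/4


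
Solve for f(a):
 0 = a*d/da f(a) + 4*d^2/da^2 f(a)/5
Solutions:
 f(a) = C1 + C2*erf(sqrt(10)*a/4)


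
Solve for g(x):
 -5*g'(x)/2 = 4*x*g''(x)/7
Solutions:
 g(x) = C1 + C2/x^(27/8)


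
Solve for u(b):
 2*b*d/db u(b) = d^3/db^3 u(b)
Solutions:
 u(b) = C1 + Integral(C2*airyai(2^(1/3)*b) + C3*airybi(2^(1/3)*b), b)


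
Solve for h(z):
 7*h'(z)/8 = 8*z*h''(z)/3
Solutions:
 h(z) = C1 + C2*z^(85/64)


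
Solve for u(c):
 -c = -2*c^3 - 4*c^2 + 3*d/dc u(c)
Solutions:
 u(c) = C1 + c^4/6 + 4*c^3/9 - c^2/6


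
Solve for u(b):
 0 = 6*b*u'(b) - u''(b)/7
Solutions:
 u(b) = C1 + C2*erfi(sqrt(21)*b)


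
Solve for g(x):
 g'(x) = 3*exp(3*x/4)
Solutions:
 g(x) = C1 + 4*exp(3*x/4)


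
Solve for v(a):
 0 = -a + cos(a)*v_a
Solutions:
 v(a) = C1 + Integral(a/cos(a), a)


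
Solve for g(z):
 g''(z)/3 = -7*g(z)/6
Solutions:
 g(z) = C1*sin(sqrt(14)*z/2) + C2*cos(sqrt(14)*z/2)


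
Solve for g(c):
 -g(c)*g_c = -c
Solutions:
 g(c) = -sqrt(C1 + c^2)
 g(c) = sqrt(C1 + c^2)


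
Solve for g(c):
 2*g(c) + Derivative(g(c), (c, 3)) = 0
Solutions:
 g(c) = C3*exp(-2^(1/3)*c) + (C1*sin(2^(1/3)*sqrt(3)*c/2) + C2*cos(2^(1/3)*sqrt(3)*c/2))*exp(2^(1/3)*c/2)


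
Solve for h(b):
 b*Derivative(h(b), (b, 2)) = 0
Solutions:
 h(b) = C1 + C2*b


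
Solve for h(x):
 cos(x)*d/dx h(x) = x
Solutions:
 h(x) = C1 + Integral(x/cos(x), x)


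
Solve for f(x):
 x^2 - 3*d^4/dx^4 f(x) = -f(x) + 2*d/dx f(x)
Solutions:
 f(x) = C1*exp(x*(-2^(2/3) + 2^(1/3) + 2)/6)*sin(2^(1/3)*sqrt(3)*x*(1 + 2^(1/3))/6) + C2*exp(x*(-2^(2/3) + 2^(1/3) + 2)/6)*cos(2^(1/3)*sqrt(3)*x*(1 + 2^(1/3))/6) + C3*exp(-x) + C4*exp(x*(-2^(1/3) + 1 + 2^(2/3))/3) - x^2 - 4*x - 8


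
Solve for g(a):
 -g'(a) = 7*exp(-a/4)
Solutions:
 g(a) = C1 + 28*exp(-a/4)


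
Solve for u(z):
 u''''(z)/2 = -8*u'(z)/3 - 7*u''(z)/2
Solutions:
 u(z) = C1 + C2*exp(-3^(1/3)*z*(-(24 + sqrt(1605))^(1/3) + 7*3^(1/3)/(24 + sqrt(1605))^(1/3))/6)*sin(3^(1/6)*z*(21/(24 + sqrt(1605))^(1/3) + 3^(2/3)*(24 + sqrt(1605))^(1/3))/6) + C3*exp(-3^(1/3)*z*(-(24 + sqrt(1605))^(1/3) + 7*3^(1/3)/(24 + sqrt(1605))^(1/3))/6)*cos(3^(1/6)*z*(21/(24 + sqrt(1605))^(1/3) + 3^(2/3)*(24 + sqrt(1605))^(1/3))/6) + C4*exp(3^(1/3)*z*(-(24 + sqrt(1605))^(1/3) + 7*3^(1/3)/(24 + sqrt(1605))^(1/3))/3)


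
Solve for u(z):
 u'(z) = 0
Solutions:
 u(z) = C1


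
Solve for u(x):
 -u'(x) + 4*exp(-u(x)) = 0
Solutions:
 u(x) = log(C1 + 4*x)


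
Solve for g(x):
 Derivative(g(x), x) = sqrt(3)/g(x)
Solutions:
 g(x) = -sqrt(C1 + 2*sqrt(3)*x)
 g(x) = sqrt(C1 + 2*sqrt(3)*x)


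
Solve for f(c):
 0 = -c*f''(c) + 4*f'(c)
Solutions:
 f(c) = C1 + C2*c^5


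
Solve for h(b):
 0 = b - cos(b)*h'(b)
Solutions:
 h(b) = C1 + Integral(b/cos(b), b)


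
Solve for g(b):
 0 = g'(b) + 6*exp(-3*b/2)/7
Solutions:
 g(b) = C1 + 4*exp(-3*b/2)/7


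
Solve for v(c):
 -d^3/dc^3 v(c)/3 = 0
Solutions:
 v(c) = C1 + C2*c + C3*c^2


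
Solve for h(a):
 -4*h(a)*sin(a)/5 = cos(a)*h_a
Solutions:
 h(a) = C1*cos(a)^(4/5)


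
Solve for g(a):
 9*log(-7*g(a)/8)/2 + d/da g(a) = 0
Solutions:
 2*Integral(1/(log(-_y) - 3*log(2) + log(7)), (_y, g(a)))/9 = C1 - a


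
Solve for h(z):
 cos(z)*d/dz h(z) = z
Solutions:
 h(z) = C1 + Integral(z/cos(z), z)


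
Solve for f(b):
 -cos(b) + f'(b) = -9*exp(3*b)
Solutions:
 f(b) = C1 - 3*exp(3*b) + sin(b)


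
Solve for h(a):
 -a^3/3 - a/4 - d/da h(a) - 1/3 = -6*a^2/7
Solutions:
 h(a) = C1 - a^4/12 + 2*a^3/7 - a^2/8 - a/3


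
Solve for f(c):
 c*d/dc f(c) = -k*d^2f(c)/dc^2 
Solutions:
 f(c) = C1 + C2*sqrt(k)*erf(sqrt(2)*c*sqrt(1/k)/2)


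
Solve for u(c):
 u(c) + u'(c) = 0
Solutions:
 u(c) = C1*exp(-c)


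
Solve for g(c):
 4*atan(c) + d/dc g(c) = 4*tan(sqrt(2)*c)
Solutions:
 g(c) = C1 - 4*c*atan(c) + 2*log(c^2 + 1) - 2*sqrt(2)*log(cos(sqrt(2)*c))


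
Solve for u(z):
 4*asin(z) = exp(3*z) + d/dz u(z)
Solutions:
 u(z) = C1 + 4*z*asin(z) + 4*sqrt(1 - z^2) - exp(3*z)/3


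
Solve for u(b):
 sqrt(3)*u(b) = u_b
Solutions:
 u(b) = C1*exp(sqrt(3)*b)


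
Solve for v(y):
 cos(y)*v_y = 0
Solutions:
 v(y) = C1


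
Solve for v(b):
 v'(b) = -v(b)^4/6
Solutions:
 v(b) = 2^(1/3)*(1/(C1 + b))^(1/3)
 v(b) = 2^(1/3)*(-1 - sqrt(3)*I)*(1/(C1 + b))^(1/3)/2
 v(b) = 2^(1/3)*(-1 + sqrt(3)*I)*(1/(C1 + b))^(1/3)/2


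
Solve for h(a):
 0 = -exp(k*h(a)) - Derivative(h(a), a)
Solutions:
 h(a) = Piecewise((log(1/(C1*k + a*k))/k, Ne(k, 0)), (nan, True))
 h(a) = Piecewise((C1 - a, Eq(k, 0)), (nan, True))


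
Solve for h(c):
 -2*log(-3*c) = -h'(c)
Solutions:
 h(c) = C1 + 2*c*log(-c) + 2*c*(-1 + log(3))


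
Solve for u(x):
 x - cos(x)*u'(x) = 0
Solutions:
 u(x) = C1 + Integral(x/cos(x), x)


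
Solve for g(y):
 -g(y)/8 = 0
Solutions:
 g(y) = 0


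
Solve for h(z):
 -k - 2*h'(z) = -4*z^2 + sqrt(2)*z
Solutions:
 h(z) = C1 - k*z/2 + 2*z^3/3 - sqrt(2)*z^2/4


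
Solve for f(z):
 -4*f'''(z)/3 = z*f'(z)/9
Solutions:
 f(z) = C1 + Integral(C2*airyai(-18^(1/3)*z/6) + C3*airybi(-18^(1/3)*z/6), z)


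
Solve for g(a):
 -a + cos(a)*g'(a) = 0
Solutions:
 g(a) = C1 + Integral(a/cos(a), a)


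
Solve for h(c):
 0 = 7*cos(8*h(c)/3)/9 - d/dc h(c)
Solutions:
 -7*c/9 - 3*log(sin(8*h(c)/3) - 1)/16 + 3*log(sin(8*h(c)/3) + 1)/16 = C1


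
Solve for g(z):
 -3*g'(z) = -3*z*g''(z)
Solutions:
 g(z) = C1 + C2*z^2


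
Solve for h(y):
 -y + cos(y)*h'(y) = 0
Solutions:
 h(y) = C1 + Integral(y/cos(y), y)


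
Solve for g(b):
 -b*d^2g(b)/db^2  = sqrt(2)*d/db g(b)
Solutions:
 g(b) = C1 + C2*b^(1 - sqrt(2))


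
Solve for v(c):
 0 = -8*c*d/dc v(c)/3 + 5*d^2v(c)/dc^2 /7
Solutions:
 v(c) = C1 + C2*erfi(2*sqrt(105)*c/15)


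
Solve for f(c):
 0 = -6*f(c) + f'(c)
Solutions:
 f(c) = C1*exp(6*c)


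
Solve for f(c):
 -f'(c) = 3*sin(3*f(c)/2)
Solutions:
 f(c) = -2*acos((-C1 - exp(9*c))/(C1 - exp(9*c)))/3 + 4*pi/3
 f(c) = 2*acos((-C1 - exp(9*c))/(C1 - exp(9*c)))/3


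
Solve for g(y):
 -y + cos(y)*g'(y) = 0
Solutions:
 g(y) = C1 + Integral(y/cos(y), y)


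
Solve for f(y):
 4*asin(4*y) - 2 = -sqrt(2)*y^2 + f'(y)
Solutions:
 f(y) = C1 + sqrt(2)*y^3/3 + 4*y*asin(4*y) - 2*y + sqrt(1 - 16*y^2)


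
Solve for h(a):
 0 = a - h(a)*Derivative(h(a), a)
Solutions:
 h(a) = -sqrt(C1 + a^2)
 h(a) = sqrt(C1 + a^2)


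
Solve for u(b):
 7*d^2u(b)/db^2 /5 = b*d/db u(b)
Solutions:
 u(b) = C1 + C2*erfi(sqrt(70)*b/14)


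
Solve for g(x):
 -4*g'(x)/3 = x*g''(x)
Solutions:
 g(x) = C1 + C2/x^(1/3)


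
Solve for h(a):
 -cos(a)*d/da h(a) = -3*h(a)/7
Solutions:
 h(a) = C1*(sin(a) + 1)^(3/14)/(sin(a) - 1)^(3/14)


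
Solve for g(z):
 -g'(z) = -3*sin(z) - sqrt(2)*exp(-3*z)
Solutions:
 g(z) = C1 - 3*cos(z) - sqrt(2)*exp(-3*z)/3


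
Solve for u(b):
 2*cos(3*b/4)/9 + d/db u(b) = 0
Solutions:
 u(b) = C1 - 8*sin(3*b/4)/27


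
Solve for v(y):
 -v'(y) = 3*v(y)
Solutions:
 v(y) = C1*exp(-3*y)


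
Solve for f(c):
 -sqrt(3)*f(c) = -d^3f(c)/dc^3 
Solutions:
 f(c) = C3*exp(3^(1/6)*c) + (C1*sin(3^(2/3)*c/2) + C2*cos(3^(2/3)*c/2))*exp(-3^(1/6)*c/2)


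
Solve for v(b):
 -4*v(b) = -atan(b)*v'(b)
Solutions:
 v(b) = C1*exp(4*Integral(1/atan(b), b))


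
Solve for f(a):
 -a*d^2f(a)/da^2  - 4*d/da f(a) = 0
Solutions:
 f(a) = C1 + C2/a^3


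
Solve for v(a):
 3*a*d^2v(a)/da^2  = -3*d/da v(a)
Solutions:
 v(a) = C1 + C2*log(a)


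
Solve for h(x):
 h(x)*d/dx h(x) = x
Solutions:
 h(x) = -sqrt(C1 + x^2)
 h(x) = sqrt(C1 + x^2)


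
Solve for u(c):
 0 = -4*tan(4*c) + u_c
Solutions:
 u(c) = C1 - log(cos(4*c))


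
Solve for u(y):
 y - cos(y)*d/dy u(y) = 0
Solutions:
 u(y) = C1 + Integral(y/cos(y), y)


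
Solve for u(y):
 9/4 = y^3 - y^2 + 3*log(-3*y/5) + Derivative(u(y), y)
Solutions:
 u(y) = C1 - y^4/4 + y^3/3 - 3*y*log(-y) + y*(-3*log(3) + 3*log(5) + 21/4)


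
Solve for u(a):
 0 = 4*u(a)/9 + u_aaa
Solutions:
 u(a) = C3*exp(-2^(2/3)*3^(1/3)*a/3) + (C1*sin(2^(2/3)*3^(5/6)*a/6) + C2*cos(2^(2/3)*3^(5/6)*a/6))*exp(2^(2/3)*3^(1/3)*a/6)


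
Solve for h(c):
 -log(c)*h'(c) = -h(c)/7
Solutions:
 h(c) = C1*exp(li(c)/7)


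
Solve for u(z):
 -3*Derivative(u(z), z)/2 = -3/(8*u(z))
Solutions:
 u(z) = -sqrt(C1 + 2*z)/2
 u(z) = sqrt(C1 + 2*z)/2


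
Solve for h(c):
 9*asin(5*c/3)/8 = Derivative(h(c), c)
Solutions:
 h(c) = C1 + 9*c*asin(5*c/3)/8 + 9*sqrt(9 - 25*c^2)/40


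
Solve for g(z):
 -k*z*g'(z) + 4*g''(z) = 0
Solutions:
 g(z) = Piecewise((-sqrt(2)*sqrt(pi)*C1*erf(sqrt(2)*z*sqrt(-k)/4)/sqrt(-k) - C2, (k > 0) | (k < 0)), (-C1*z - C2, True))


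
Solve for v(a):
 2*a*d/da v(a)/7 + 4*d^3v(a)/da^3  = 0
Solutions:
 v(a) = C1 + Integral(C2*airyai(-14^(2/3)*a/14) + C3*airybi(-14^(2/3)*a/14), a)


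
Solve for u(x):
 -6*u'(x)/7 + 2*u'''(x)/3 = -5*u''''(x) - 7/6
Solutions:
 u(x) = C1 + C2*exp(-x*(28*7^(1/3)/(135*sqrt(163689) + 54619)^(1/3) + 28 + 7^(2/3)*(135*sqrt(163689) + 54619)^(1/3))/630)*sin(sqrt(3)*7^(1/3)*x*(-7^(1/3)*(135*sqrt(163689) + 54619)^(1/3) + 28/(135*sqrt(163689) + 54619)^(1/3))/630) + C3*exp(-x*(28*7^(1/3)/(135*sqrt(163689) + 54619)^(1/3) + 28 + 7^(2/3)*(135*sqrt(163689) + 54619)^(1/3))/630)*cos(sqrt(3)*7^(1/3)*x*(-7^(1/3)*(135*sqrt(163689) + 54619)^(1/3) + 28/(135*sqrt(163689) + 54619)^(1/3))/630) + C4*exp(x*(-14 + 28*7^(1/3)/(135*sqrt(163689) + 54619)^(1/3) + 7^(2/3)*(135*sqrt(163689) + 54619)^(1/3))/315) + 49*x/36


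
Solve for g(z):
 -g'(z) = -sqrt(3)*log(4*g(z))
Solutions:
 -sqrt(3)*Integral(1/(log(_y) + 2*log(2)), (_y, g(z)))/3 = C1 - z


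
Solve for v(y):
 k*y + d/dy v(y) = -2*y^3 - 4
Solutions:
 v(y) = C1 - k*y^2/2 - y^4/2 - 4*y


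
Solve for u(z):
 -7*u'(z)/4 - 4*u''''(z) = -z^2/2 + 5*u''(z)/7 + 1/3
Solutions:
 u(z) = C1 + C2*exp(-42^(1/3)*z*(-(3087 + sqrt(9571569))^(1/3) + 10*42^(1/3)/(3087 + sqrt(9571569))^(1/3))/168)*sin(14^(1/3)*3^(1/6)*z*(30*14^(1/3)/(3087 + sqrt(9571569))^(1/3) + 3^(2/3)*(3087 + sqrt(9571569))^(1/3))/168) + C3*exp(-42^(1/3)*z*(-(3087 + sqrt(9571569))^(1/3) + 10*42^(1/3)/(3087 + sqrt(9571569))^(1/3))/168)*cos(14^(1/3)*3^(1/6)*z*(30*14^(1/3)/(3087 + sqrt(9571569))^(1/3) + 3^(2/3)*(3087 + sqrt(9571569))^(1/3))/168) + C4*exp(42^(1/3)*z*(-(3087 + sqrt(9571569))^(1/3) + 10*42^(1/3)/(3087 + sqrt(9571569))^(1/3))/84) + 2*z^3/21 - 40*z^2/343 - 4804*z/50421


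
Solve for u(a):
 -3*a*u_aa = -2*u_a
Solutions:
 u(a) = C1 + C2*a^(5/3)


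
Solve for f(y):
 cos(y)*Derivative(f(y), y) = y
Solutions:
 f(y) = C1 + Integral(y/cos(y), y)


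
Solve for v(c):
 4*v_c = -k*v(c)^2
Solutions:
 v(c) = 4/(C1 + c*k)


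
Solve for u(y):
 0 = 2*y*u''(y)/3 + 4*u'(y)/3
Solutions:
 u(y) = C1 + C2/y


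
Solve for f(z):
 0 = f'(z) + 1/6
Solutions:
 f(z) = C1 - z/6


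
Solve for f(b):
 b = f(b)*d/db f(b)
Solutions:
 f(b) = -sqrt(C1 + b^2)
 f(b) = sqrt(C1 + b^2)


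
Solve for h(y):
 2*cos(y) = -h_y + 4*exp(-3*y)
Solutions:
 h(y) = C1 - 2*sin(y) - 4*exp(-3*y)/3


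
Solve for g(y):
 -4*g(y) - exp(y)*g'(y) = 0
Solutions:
 g(y) = C1*exp(4*exp(-y))


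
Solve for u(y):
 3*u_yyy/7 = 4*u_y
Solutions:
 u(y) = C1 + C2*exp(-2*sqrt(21)*y/3) + C3*exp(2*sqrt(21)*y/3)


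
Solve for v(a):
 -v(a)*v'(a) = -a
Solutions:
 v(a) = -sqrt(C1 + a^2)
 v(a) = sqrt(C1 + a^2)


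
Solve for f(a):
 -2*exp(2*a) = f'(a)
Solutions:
 f(a) = C1 - exp(2*a)


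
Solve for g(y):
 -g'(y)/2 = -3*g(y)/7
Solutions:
 g(y) = C1*exp(6*y/7)


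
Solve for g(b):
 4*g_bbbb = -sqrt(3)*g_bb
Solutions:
 g(b) = C1 + C2*b + C3*sin(3^(1/4)*b/2) + C4*cos(3^(1/4)*b/2)


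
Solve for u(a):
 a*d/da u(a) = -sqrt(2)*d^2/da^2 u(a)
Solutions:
 u(a) = C1 + C2*erf(2^(1/4)*a/2)


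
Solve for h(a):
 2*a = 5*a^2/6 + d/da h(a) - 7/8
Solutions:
 h(a) = C1 - 5*a^3/18 + a^2 + 7*a/8


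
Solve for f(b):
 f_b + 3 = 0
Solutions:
 f(b) = C1 - 3*b


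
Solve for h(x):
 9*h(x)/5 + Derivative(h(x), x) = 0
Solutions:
 h(x) = C1*exp(-9*x/5)


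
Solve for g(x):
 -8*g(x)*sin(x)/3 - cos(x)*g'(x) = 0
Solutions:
 g(x) = C1*cos(x)^(8/3)


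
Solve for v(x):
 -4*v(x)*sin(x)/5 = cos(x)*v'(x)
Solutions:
 v(x) = C1*cos(x)^(4/5)


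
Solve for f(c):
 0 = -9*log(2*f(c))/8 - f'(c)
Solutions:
 8*Integral(1/(log(_y) + log(2)), (_y, f(c)))/9 = C1 - c


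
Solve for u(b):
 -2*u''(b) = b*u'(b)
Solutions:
 u(b) = C1 + C2*erf(b/2)


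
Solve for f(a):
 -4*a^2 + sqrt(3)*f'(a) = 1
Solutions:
 f(a) = C1 + 4*sqrt(3)*a^3/9 + sqrt(3)*a/3


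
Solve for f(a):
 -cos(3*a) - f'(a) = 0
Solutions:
 f(a) = C1 - sin(3*a)/3


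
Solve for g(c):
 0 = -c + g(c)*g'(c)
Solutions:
 g(c) = -sqrt(C1 + c^2)
 g(c) = sqrt(C1 + c^2)


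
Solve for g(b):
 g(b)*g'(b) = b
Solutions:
 g(b) = -sqrt(C1 + b^2)
 g(b) = sqrt(C1 + b^2)


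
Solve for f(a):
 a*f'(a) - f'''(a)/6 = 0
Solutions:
 f(a) = C1 + Integral(C2*airyai(6^(1/3)*a) + C3*airybi(6^(1/3)*a), a)


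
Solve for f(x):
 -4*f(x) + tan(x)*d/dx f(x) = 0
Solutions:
 f(x) = C1*sin(x)^4


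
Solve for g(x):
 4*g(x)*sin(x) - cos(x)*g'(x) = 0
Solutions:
 g(x) = C1/cos(x)^4


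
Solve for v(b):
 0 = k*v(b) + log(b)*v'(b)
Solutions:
 v(b) = C1*exp(-k*li(b))


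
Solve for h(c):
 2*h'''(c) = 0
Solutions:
 h(c) = C1 + C2*c + C3*c^2


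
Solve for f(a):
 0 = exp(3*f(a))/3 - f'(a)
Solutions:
 f(a) = log(-1/(C1 + a))/3
 f(a) = log((-1/(C1 + a))^(1/3)*(-1 - sqrt(3)*I)/2)
 f(a) = log((-1/(C1 + a))^(1/3)*(-1 + sqrt(3)*I)/2)


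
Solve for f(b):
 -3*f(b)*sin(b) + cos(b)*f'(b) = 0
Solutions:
 f(b) = C1/cos(b)^3


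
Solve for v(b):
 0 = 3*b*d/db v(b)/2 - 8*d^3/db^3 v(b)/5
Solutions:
 v(b) = C1 + Integral(C2*airyai(15^(1/3)*2^(2/3)*b/4) + C3*airybi(15^(1/3)*2^(2/3)*b/4), b)


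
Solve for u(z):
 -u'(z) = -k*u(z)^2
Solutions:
 u(z) = -1/(C1 + k*z)


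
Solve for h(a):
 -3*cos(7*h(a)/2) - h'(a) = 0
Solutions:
 h(a) = -2*asin((C1 + exp(21*a))/(C1 - exp(21*a)))/7 + 2*pi/7
 h(a) = 2*asin((C1 + exp(21*a))/(C1 - exp(21*a)))/7


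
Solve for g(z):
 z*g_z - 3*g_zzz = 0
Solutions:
 g(z) = C1 + Integral(C2*airyai(3^(2/3)*z/3) + C3*airybi(3^(2/3)*z/3), z)


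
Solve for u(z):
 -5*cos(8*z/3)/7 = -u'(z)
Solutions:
 u(z) = C1 + 15*sin(8*z/3)/56


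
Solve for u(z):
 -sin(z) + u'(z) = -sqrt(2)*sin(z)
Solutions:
 u(z) = C1 - cos(z) + sqrt(2)*cos(z)


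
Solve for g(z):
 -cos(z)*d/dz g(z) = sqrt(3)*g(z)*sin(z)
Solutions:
 g(z) = C1*cos(z)^(sqrt(3))


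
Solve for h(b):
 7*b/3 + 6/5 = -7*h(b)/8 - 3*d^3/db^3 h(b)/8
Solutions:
 h(b) = C3*exp(-3^(2/3)*7^(1/3)*b/3) - 8*b/3 + (C1*sin(3^(1/6)*7^(1/3)*b/2) + C2*cos(3^(1/6)*7^(1/3)*b/2))*exp(3^(2/3)*7^(1/3)*b/6) - 48/35


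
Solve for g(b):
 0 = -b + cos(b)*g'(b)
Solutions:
 g(b) = C1 + Integral(b/cos(b), b)


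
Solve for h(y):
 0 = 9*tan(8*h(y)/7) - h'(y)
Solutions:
 h(y) = -7*asin(C1*exp(72*y/7))/8 + 7*pi/8
 h(y) = 7*asin(C1*exp(72*y/7))/8


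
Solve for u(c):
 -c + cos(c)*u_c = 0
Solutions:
 u(c) = C1 + Integral(c/cos(c), c)


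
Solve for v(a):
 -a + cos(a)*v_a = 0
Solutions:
 v(a) = C1 + Integral(a/cos(a), a)


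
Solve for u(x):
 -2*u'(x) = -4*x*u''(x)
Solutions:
 u(x) = C1 + C2*x^(3/2)


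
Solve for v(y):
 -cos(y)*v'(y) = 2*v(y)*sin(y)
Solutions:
 v(y) = C1*cos(y)^2


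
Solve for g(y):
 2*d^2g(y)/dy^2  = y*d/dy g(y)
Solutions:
 g(y) = C1 + C2*erfi(y/2)


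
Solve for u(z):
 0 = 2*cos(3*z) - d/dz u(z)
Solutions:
 u(z) = C1 + 2*sin(3*z)/3


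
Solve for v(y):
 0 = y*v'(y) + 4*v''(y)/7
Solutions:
 v(y) = C1 + C2*erf(sqrt(14)*y/4)


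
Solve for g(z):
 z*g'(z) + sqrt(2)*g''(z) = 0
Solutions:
 g(z) = C1 + C2*erf(2^(1/4)*z/2)


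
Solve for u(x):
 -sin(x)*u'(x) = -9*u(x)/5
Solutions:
 u(x) = C1*(cos(x) - 1)^(9/10)/(cos(x) + 1)^(9/10)


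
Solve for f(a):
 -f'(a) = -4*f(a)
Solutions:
 f(a) = C1*exp(4*a)


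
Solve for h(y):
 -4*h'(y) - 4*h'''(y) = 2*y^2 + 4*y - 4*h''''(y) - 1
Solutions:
 h(y) = C1 + C2*exp(y*(-2^(2/3)*(3*sqrt(93) + 29)^(1/3) - 2*2^(1/3)/(3*sqrt(93) + 29)^(1/3) + 4)/12)*sin(2^(1/3)*sqrt(3)*y*(-2^(1/3)*(3*sqrt(93) + 29)^(1/3) + 2/(3*sqrt(93) + 29)^(1/3))/12) + C3*exp(y*(-2^(2/3)*(3*sqrt(93) + 29)^(1/3) - 2*2^(1/3)/(3*sqrt(93) + 29)^(1/3) + 4)/12)*cos(2^(1/3)*sqrt(3)*y*(-2^(1/3)*(3*sqrt(93) + 29)^(1/3) + 2/(3*sqrt(93) + 29)^(1/3))/12) + C4*exp(y*(2*2^(1/3)/(3*sqrt(93) + 29)^(1/3) + 2 + 2^(2/3)*(3*sqrt(93) + 29)^(1/3))/6) - y^3/6 - y^2/2 + 5*y/4


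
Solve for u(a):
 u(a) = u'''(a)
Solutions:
 u(a) = C3*exp(a) + (C1*sin(sqrt(3)*a/2) + C2*cos(sqrt(3)*a/2))*exp(-a/2)


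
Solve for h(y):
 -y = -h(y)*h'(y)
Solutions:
 h(y) = -sqrt(C1 + y^2)
 h(y) = sqrt(C1 + y^2)


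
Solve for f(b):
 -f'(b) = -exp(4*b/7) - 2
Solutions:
 f(b) = C1 + 2*b + 7*exp(4*b/7)/4


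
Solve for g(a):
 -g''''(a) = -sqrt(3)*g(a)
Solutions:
 g(a) = C1*exp(-3^(1/8)*a) + C2*exp(3^(1/8)*a) + C3*sin(3^(1/8)*a) + C4*cos(3^(1/8)*a)


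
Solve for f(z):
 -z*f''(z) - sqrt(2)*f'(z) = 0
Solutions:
 f(z) = C1 + C2*z^(1 - sqrt(2))


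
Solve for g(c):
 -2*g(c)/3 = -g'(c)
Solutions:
 g(c) = C1*exp(2*c/3)


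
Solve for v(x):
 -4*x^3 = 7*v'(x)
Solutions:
 v(x) = C1 - x^4/7


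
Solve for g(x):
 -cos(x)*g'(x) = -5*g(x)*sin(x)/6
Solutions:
 g(x) = C1/cos(x)^(5/6)


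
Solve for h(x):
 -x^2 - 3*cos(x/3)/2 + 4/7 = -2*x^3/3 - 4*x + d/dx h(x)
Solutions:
 h(x) = C1 + x^4/6 - x^3/3 + 2*x^2 + 4*x/7 - 9*sin(x/3)/2


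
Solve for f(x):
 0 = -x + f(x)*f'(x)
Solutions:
 f(x) = -sqrt(C1 + x^2)
 f(x) = sqrt(C1 + x^2)


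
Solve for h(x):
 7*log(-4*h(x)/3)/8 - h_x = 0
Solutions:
 -8*Integral(1/(log(-_y) - log(3) + 2*log(2)), (_y, h(x)))/7 = C1 - x


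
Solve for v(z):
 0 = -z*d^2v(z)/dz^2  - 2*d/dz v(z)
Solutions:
 v(z) = C1 + C2/z


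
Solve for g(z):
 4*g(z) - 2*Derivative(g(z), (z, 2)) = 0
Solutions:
 g(z) = C1*exp(-sqrt(2)*z) + C2*exp(sqrt(2)*z)


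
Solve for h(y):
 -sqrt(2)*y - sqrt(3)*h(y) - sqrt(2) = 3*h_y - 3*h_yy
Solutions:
 h(y) = C1*exp(y*(3 + sqrt(3)*sqrt(3 + 4*sqrt(3)))/6) + C2*exp(y*(-sqrt(3)*sqrt(3 + 4*sqrt(3)) + 3)/6) - sqrt(6)*y/3 - sqrt(6)/3 + sqrt(2)


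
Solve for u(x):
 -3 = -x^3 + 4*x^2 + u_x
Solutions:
 u(x) = C1 + x^4/4 - 4*x^3/3 - 3*x


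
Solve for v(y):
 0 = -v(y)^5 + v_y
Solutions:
 v(y) = -(-1/(C1 + 4*y))^(1/4)
 v(y) = (-1/(C1 + 4*y))^(1/4)
 v(y) = -I*(-1/(C1 + 4*y))^(1/4)
 v(y) = I*(-1/(C1 + 4*y))^(1/4)


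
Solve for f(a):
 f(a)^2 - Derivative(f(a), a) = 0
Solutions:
 f(a) = -1/(C1 + a)


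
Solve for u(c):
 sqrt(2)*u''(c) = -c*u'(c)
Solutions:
 u(c) = C1 + C2*erf(2^(1/4)*c/2)


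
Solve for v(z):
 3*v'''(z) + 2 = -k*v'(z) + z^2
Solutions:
 v(z) = C1 + C2*exp(-sqrt(3)*z*sqrt(-k)/3) + C3*exp(sqrt(3)*z*sqrt(-k)/3) + z^3/(3*k) - 2*z/k - 6*z/k^2


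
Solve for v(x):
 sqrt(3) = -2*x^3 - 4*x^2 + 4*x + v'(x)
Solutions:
 v(x) = C1 + x^4/2 + 4*x^3/3 - 2*x^2 + sqrt(3)*x


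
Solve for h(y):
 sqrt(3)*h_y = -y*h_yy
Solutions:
 h(y) = C1 + C2*y^(1 - sqrt(3))


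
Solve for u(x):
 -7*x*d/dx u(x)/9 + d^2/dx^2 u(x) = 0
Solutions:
 u(x) = C1 + C2*erfi(sqrt(14)*x/6)


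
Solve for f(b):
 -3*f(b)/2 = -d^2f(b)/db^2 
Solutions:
 f(b) = C1*exp(-sqrt(6)*b/2) + C2*exp(sqrt(6)*b/2)


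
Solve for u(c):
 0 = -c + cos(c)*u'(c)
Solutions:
 u(c) = C1 + Integral(c/cos(c), c)


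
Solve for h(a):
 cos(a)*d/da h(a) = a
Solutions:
 h(a) = C1 + Integral(a/cos(a), a)


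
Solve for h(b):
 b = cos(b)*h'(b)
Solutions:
 h(b) = C1 + Integral(b/cos(b), b)


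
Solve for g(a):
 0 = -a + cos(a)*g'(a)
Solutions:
 g(a) = C1 + Integral(a/cos(a), a)


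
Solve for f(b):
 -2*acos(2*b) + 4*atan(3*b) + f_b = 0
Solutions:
 f(b) = C1 + 2*b*acos(2*b) - 4*b*atan(3*b) - sqrt(1 - 4*b^2) + 2*log(9*b^2 + 1)/3


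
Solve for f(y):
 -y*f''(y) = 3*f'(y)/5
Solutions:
 f(y) = C1 + C2*y^(2/5)


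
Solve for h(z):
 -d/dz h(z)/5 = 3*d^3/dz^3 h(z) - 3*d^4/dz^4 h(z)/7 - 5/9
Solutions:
 h(z) = C1 + C2*exp(z*(-10^(2/3)*7^(1/3)*(3*sqrt(989) + 499)^(1/3) - 70*10^(1/3)*7^(2/3)/(3*sqrt(989) + 499)^(1/3) + 140)/60)*sin(sqrt(3)*70^(1/3)*z*(-10^(1/3)*(3*sqrt(989) + 499)^(1/3) + 70*7^(1/3)/(3*sqrt(989) + 499)^(1/3))/60) + C3*exp(z*(-10^(2/3)*7^(1/3)*(3*sqrt(989) + 499)^(1/3) - 70*10^(1/3)*7^(2/3)/(3*sqrt(989) + 499)^(1/3) + 140)/60)*cos(sqrt(3)*70^(1/3)*z*(-10^(1/3)*(3*sqrt(989) + 499)^(1/3) + 70*7^(1/3)/(3*sqrt(989) + 499)^(1/3))/60) + C4*exp(z*(70*10^(1/3)*7^(2/3)/(3*sqrt(989) + 499)^(1/3) + 70 + 10^(2/3)*7^(1/3)*(3*sqrt(989) + 499)^(1/3))/30) + 25*z/9


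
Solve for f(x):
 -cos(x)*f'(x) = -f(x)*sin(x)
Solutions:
 f(x) = C1/cos(x)


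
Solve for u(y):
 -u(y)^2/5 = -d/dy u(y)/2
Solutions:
 u(y) = -5/(C1 + 2*y)


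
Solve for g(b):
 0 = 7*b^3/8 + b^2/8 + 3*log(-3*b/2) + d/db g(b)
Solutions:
 g(b) = C1 - 7*b^4/32 - b^3/24 - 3*b*log(-b) + 3*b*(-log(3) + log(2) + 1)


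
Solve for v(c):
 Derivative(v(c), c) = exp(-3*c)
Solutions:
 v(c) = C1 - exp(-3*c)/3


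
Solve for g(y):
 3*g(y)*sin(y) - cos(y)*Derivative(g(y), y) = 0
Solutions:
 g(y) = C1/cos(y)^3


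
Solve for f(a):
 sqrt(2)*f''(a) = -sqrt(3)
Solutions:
 f(a) = C1 + C2*a - sqrt(6)*a^2/4


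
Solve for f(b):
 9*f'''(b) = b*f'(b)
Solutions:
 f(b) = C1 + Integral(C2*airyai(3^(1/3)*b/3) + C3*airybi(3^(1/3)*b/3), b)


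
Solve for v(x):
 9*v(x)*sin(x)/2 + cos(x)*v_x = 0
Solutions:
 v(x) = C1*cos(x)^(9/2)


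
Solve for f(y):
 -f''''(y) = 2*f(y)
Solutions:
 f(y) = (C1*sin(2^(3/4)*y/2) + C2*cos(2^(3/4)*y/2))*exp(-2^(3/4)*y/2) + (C3*sin(2^(3/4)*y/2) + C4*cos(2^(3/4)*y/2))*exp(2^(3/4)*y/2)


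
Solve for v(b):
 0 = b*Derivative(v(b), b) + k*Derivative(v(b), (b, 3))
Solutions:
 v(b) = C1 + Integral(C2*airyai(b*(-1/k)^(1/3)) + C3*airybi(b*(-1/k)^(1/3)), b)


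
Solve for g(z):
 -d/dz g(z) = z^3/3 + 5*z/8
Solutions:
 g(z) = C1 - z^4/12 - 5*z^2/16


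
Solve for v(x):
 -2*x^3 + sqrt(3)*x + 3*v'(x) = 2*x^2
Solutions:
 v(x) = C1 + x^4/6 + 2*x^3/9 - sqrt(3)*x^2/6


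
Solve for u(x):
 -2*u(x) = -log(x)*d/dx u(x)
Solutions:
 u(x) = C1*exp(2*li(x))


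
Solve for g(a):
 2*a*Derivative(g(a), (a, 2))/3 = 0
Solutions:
 g(a) = C1 + C2*a


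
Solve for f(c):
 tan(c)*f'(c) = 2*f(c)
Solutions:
 f(c) = C1*sin(c)^2


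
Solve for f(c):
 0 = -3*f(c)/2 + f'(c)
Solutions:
 f(c) = C1*exp(3*c/2)


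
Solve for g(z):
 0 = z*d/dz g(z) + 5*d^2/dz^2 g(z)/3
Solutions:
 g(z) = C1 + C2*erf(sqrt(30)*z/10)


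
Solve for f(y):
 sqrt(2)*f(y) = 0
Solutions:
 f(y) = 0


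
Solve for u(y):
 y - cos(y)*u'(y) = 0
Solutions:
 u(y) = C1 + Integral(y/cos(y), y)


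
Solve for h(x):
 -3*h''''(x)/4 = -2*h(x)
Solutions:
 h(x) = C1*exp(-6^(3/4)*x/3) + C2*exp(6^(3/4)*x/3) + C3*sin(6^(3/4)*x/3) + C4*cos(6^(3/4)*x/3)


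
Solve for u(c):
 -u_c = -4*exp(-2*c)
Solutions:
 u(c) = C1 - 2*exp(-2*c)


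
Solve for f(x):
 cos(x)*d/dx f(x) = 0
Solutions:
 f(x) = C1


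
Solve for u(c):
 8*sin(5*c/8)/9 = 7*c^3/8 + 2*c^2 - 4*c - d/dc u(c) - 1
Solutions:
 u(c) = C1 + 7*c^4/32 + 2*c^3/3 - 2*c^2 - c + 64*cos(5*c/8)/45


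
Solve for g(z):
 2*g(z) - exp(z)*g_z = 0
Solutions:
 g(z) = C1*exp(-2*exp(-z))


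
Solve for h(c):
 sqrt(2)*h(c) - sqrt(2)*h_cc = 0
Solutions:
 h(c) = C1*exp(-c) + C2*exp(c)


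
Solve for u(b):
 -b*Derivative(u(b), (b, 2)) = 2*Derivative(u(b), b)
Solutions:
 u(b) = C1 + C2/b


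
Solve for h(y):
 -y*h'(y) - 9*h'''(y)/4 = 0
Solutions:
 h(y) = C1 + Integral(C2*airyai(-2^(2/3)*3^(1/3)*y/3) + C3*airybi(-2^(2/3)*3^(1/3)*y/3), y)


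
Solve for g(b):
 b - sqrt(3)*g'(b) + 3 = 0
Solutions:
 g(b) = C1 + sqrt(3)*b^2/6 + sqrt(3)*b


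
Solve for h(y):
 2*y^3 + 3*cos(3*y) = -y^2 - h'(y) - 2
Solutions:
 h(y) = C1 - y^4/2 - y^3/3 - 2*y - sin(3*y)


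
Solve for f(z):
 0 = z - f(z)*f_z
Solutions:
 f(z) = -sqrt(C1 + z^2)
 f(z) = sqrt(C1 + z^2)


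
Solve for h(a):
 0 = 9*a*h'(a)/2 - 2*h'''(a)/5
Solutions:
 h(a) = C1 + Integral(C2*airyai(90^(1/3)*a/2) + C3*airybi(90^(1/3)*a/2), a)


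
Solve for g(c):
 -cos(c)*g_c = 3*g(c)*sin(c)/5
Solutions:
 g(c) = C1*cos(c)^(3/5)


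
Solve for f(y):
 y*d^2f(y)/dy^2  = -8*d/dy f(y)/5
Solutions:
 f(y) = C1 + C2/y^(3/5)


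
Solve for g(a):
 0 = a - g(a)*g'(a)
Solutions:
 g(a) = -sqrt(C1 + a^2)
 g(a) = sqrt(C1 + a^2)


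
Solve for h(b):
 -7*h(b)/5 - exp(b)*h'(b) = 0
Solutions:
 h(b) = C1*exp(7*exp(-b)/5)


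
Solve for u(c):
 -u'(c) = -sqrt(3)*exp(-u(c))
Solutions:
 u(c) = log(C1 + sqrt(3)*c)


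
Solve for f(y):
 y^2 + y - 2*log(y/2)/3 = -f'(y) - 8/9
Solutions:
 f(y) = C1 - y^3/3 - y^2/2 + 2*y*log(y)/3 - 14*y/9 - 2*y*log(2)/3


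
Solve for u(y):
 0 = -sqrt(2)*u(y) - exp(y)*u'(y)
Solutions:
 u(y) = C1*exp(sqrt(2)*exp(-y))


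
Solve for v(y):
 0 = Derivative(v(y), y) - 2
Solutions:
 v(y) = C1 + 2*y


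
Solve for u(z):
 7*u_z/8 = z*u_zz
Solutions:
 u(z) = C1 + C2*z^(15/8)


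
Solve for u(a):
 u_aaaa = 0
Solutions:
 u(a) = C1 + C2*a + C3*a^2 + C4*a^3


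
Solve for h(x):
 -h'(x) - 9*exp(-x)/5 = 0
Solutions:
 h(x) = C1 + 9*exp(-x)/5


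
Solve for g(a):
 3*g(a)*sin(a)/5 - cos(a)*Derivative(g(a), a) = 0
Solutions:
 g(a) = C1/cos(a)^(3/5)


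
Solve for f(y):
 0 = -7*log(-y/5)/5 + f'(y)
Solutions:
 f(y) = C1 + 7*y*log(-y)/5 + 7*y*(-log(5) - 1)/5


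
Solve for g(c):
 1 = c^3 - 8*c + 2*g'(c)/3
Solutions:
 g(c) = C1 - 3*c^4/8 + 6*c^2 + 3*c/2


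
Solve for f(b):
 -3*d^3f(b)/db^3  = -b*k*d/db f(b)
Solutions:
 f(b) = C1 + Integral(C2*airyai(3^(2/3)*b*k^(1/3)/3) + C3*airybi(3^(2/3)*b*k^(1/3)/3), b)


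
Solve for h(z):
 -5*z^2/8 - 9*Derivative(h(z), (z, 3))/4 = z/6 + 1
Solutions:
 h(z) = C1 + C2*z + C3*z^2 - z^5/216 - z^4/324 - 2*z^3/27


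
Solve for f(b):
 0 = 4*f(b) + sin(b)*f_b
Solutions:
 f(b) = C1*(cos(b)^2 + 2*cos(b) + 1)/(cos(b)^2 - 2*cos(b) + 1)


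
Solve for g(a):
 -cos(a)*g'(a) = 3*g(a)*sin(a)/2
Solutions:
 g(a) = C1*cos(a)^(3/2)


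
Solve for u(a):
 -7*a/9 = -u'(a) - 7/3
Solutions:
 u(a) = C1 + 7*a^2/18 - 7*a/3


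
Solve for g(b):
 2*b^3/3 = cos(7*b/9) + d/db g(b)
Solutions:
 g(b) = C1 + b^4/6 - 9*sin(7*b/9)/7


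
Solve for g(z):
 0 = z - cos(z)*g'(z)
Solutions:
 g(z) = C1 + Integral(z/cos(z), z)


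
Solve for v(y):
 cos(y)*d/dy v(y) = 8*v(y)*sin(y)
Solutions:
 v(y) = C1/cos(y)^8


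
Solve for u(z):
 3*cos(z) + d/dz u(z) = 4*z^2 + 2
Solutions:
 u(z) = C1 + 4*z^3/3 + 2*z - 3*sin(z)


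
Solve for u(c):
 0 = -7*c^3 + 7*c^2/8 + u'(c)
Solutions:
 u(c) = C1 + 7*c^4/4 - 7*c^3/24


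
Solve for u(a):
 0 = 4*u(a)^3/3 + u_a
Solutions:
 u(a) = -sqrt(6)*sqrt(-1/(C1 - 4*a))/2
 u(a) = sqrt(6)*sqrt(-1/(C1 - 4*a))/2


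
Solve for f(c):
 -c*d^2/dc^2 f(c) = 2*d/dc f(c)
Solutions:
 f(c) = C1 + C2/c


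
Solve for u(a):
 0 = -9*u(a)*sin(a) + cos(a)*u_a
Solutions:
 u(a) = C1/cos(a)^9


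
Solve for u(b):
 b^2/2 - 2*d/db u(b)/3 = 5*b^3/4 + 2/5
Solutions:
 u(b) = C1 - 15*b^4/32 + b^3/4 - 3*b/5


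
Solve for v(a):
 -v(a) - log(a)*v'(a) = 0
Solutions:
 v(a) = C1*exp(-li(a))


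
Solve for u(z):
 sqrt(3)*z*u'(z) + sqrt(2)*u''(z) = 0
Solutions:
 u(z) = C1 + C2*erf(6^(1/4)*z/2)


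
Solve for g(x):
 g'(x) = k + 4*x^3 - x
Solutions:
 g(x) = C1 + k*x + x^4 - x^2/2


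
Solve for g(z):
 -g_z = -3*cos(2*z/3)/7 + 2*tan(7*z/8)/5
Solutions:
 g(z) = C1 + 16*log(cos(7*z/8))/35 + 9*sin(2*z/3)/14


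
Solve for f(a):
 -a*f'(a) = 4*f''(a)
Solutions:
 f(a) = C1 + C2*erf(sqrt(2)*a/4)


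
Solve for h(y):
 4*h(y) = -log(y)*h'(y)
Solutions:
 h(y) = C1*exp(-4*li(y))


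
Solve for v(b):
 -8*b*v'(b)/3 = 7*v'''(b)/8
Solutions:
 v(b) = C1 + Integral(C2*airyai(-4*21^(2/3)*b/21) + C3*airybi(-4*21^(2/3)*b/21), b)


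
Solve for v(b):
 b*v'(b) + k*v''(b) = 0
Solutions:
 v(b) = C1 + C2*sqrt(k)*erf(sqrt(2)*b*sqrt(1/k)/2)


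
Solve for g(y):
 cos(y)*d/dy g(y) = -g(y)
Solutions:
 g(y) = C1*sqrt(sin(y) - 1)/sqrt(sin(y) + 1)


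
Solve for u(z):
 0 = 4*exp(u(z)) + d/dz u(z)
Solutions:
 u(z) = log(1/(C1 + 4*z))


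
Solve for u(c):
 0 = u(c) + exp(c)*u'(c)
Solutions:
 u(c) = C1*exp(exp(-c))


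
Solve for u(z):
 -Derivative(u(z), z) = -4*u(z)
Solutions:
 u(z) = C1*exp(4*z)


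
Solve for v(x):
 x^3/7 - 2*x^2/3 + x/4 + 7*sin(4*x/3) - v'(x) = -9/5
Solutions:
 v(x) = C1 + x^4/28 - 2*x^3/9 + x^2/8 + 9*x/5 - 21*cos(4*x/3)/4


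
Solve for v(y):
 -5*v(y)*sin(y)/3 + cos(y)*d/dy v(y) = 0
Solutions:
 v(y) = C1/cos(y)^(5/3)


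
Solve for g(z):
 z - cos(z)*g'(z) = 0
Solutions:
 g(z) = C1 + Integral(z/cos(z), z)


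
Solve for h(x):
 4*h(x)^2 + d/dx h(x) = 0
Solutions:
 h(x) = 1/(C1 + 4*x)


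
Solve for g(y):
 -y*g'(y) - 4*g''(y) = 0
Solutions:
 g(y) = C1 + C2*erf(sqrt(2)*y/4)


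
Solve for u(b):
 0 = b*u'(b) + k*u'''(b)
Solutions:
 u(b) = C1 + Integral(C2*airyai(b*(-1/k)^(1/3)) + C3*airybi(b*(-1/k)^(1/3)), b)


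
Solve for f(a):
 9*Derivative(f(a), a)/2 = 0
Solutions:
 f(a) = C1


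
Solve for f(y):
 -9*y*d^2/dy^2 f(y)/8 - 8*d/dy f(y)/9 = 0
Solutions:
 f(y) = C1 + C2*y^(17/81)


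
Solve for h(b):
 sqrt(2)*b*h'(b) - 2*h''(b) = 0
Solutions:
 h(b) = C1 + C2*erfi(2^(1/4)*b/2)


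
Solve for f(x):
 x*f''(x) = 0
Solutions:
 f(x) = C1 + C2*x


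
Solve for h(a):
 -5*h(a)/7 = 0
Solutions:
 h(a) = 0


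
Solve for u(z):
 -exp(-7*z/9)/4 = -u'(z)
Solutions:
 u(z) = C1 - 9*exp(-7*z/9)/28


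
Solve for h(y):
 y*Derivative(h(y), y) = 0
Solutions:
 h(y) = C1


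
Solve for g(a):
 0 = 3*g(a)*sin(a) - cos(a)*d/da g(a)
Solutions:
 g(a) = C1/cos(a)^3


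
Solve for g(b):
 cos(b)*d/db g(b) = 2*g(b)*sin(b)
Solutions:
 g(b) = C1/cos(b)^2


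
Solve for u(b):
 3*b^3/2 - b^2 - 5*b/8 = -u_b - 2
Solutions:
 u(b) = C1 - 3*b^4/8 + b^3/3 + 5*b^2/16 - 2*b


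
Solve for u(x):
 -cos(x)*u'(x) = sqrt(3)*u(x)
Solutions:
 u(x) = C1*(sin(x) - 1)^(sqrt(3)/2)/(sin(x) + 1)^(sqrt(3)/2)


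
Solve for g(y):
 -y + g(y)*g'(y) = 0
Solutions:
 g(y) = -sqrt(C1 + y^2)
 g(y) = sqrt(C1 + y^2)


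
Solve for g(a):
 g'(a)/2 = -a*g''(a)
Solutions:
 g(a) = C1 + C2*sqrt(a)


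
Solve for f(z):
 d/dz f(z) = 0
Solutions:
 f(z) = C1


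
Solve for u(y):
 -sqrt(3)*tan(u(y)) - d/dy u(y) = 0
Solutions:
 u(y) = pi - asin(C1*exp(-sqrt(3)*y))
 u(y) = asin(C1*exp(-sqrt(3)*y))


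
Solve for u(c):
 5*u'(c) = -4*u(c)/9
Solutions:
 u(c) = C1*exp(-4*c/45)


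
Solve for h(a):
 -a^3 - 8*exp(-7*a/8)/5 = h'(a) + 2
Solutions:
 h(a) = C1 - a^4/4 - 2*a + 64*exp(-7*a/8)/35


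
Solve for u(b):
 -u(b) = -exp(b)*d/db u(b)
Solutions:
 u(b) = C1*exp(-exp(-b))


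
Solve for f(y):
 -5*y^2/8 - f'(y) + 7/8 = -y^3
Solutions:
 f(y) = C1 + y^4/4 - 5*y^3/24 + 7*y/8


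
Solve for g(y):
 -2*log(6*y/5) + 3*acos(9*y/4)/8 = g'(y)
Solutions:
 g(y) = C1 - 2*y*log(y) + 3*y*acos(9*y/4)/8 - 2*y*log(6) + 2*y + 2*y*log(5) - sqrt(16 - 81*y^2)/24


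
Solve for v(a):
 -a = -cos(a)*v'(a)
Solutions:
 v(a) = C1 + Integral(a/cos(a), a)


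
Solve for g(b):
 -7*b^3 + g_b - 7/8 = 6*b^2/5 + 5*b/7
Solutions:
 g(b) = C1 + 7*b^4/4 + 2*b^3/5 + 5*b^2/14 + 7*b/8


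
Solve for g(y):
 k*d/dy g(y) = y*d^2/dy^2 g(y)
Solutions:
 g(y) = C1 + y^(re(k) + 1)*(C2*sin(log(y)*Abs(im(k))) + C3*cos(log(y)*im(k)))


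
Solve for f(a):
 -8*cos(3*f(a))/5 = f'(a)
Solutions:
 8*a/5 - log(sin(3*f(a)) - 1)/6 + log(sin(3*f(a)) + 1)/6 = C1


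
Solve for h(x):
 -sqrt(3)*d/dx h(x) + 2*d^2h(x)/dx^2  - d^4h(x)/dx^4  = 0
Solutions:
 h(x) = C1 + C4*exp(-sqrt(3)*x) + (C2*sin(x/2) + C3*cos(x/2))*exp(sqrt(3)*x/2)


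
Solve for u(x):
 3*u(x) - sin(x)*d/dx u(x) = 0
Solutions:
 u(x) = C1*(cos(x) - 1)^(3/2)/(cos(x) + 1)^(3/2)


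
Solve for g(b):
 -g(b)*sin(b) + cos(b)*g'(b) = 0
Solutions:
 g(b) = C1/cos(b)


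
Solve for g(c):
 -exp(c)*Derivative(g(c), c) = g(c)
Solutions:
 g(c) = C1*exp(exp(-c))


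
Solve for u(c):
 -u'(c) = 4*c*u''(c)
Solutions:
 u(c) = C1 + C2*c^(3/4)


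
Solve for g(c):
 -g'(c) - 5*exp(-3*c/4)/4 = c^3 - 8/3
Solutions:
 g(c) = C1 - c^4/4 + 8*c/3 + 5*exp(-3*c/4)/3


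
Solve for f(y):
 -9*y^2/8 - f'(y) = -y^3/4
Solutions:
 f(y) = C1 + y^4/16 - 3*y^3/8


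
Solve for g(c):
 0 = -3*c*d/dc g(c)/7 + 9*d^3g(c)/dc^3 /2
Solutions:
 g(c) = C1 + Integral(C2*airyai(2^(1/3)*21^(2/3)*c/21) + C3*airybi(2^(1/3)*21^(2/3)*c/21), c)


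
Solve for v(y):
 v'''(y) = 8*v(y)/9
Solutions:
 v(y) = C3*exp(2*3^(1/3)*y/3) + (C1*sin(3^(5/6)*y/3) + C2*cos(3^(5/6)*y/3))*exp(-3^(1/3)*y/3)


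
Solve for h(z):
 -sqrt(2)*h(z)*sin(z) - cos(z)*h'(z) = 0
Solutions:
 h(z) = C1*cos(z)^(sqrt(2))


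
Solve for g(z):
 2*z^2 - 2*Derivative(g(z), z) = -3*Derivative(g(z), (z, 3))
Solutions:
 g(z) = C1 + C2*exp(-sqrt(6)*z/3) + C3*exp(sqrt(6)*z/3) + z^3/3 + 3*z


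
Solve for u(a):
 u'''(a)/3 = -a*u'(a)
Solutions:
 u(a) = C1 + Integral(C2*airyai(-3^(1/3)*a) + C3*airybi(-3^(1/3)*a), a)


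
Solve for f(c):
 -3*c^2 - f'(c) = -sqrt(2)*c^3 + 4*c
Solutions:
 f(c) = C1 + sqrt(2)*c^4/4 - c^3 - 2*c^2


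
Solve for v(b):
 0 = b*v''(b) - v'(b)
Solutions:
 v(b) = C1 + C2*b^2


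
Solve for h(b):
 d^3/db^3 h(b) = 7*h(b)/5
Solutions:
 h(b) = C3*exp(5^(2/3)*7^(1/3)*b/5) + (C1*sin(sqrt(3)*5^(2/3)*7^(1/3)*b/10) + C2*cos(sqrt(3)*5^(2/3)*7^(1/3)*b/10))*exp(-5^(2/3)*7^(1/3)*b/10)


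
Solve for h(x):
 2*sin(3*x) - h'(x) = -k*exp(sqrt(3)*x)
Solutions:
 h(x) = C1 + sqrt(3)*k*exp(sqrt(3)*x)/3 - 2*cos(3*x)/3


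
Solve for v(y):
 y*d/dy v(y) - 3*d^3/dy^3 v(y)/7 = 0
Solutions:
 v(y) = C1 + Integral(C2*airyai(3^(2/3)*7^(1/3)*y/3) + C3*airybi(3^(2/3)*7^(1/3)*y/3), y)


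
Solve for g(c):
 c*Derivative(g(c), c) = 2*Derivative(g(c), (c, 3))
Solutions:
 g(c) = C1 + Integral(C2*airyai(2^(2/3)*c/2) + C3*airybi(2^(2/3)*c/2), c)


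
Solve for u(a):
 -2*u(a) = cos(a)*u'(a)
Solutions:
 u(a) = C1*(sin(a) - 1)/(sin(a) + 1)


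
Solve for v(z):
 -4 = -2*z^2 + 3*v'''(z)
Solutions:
 v(z) = C1 + C2*z + C3*z^2 + z^5/90 - 2*z^3/9


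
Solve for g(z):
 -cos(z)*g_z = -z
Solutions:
 g(z) = C1 + Integral(z/cos(z), z)


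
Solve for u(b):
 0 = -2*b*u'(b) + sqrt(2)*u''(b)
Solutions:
 u(b) = C1 + C2*erfi(2^(3/4)*b/2)


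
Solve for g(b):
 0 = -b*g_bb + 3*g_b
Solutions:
 g(b) = C1 + C2*b^4


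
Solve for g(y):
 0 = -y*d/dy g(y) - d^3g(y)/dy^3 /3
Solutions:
 g(y) = C1 + Integral(C2*airyai(-3^(1/3)*y) + C3*airybi(-3^(1/3)*y), y)


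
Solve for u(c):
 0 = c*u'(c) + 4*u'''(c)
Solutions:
 u(c) = C1 + Integral(C2*airyai(-2^(1/3)*c/2) + C3*airybi(-2^(1/3)*c/2), c)


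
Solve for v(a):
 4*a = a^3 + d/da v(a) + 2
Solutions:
 v(a) = C1 - a^4/4 + 2*a^2 - 2*a


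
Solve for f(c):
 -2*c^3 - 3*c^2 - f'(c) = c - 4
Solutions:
 f(c) = C1 - c^4/2 - c^3 - c^2/2 + 4*c


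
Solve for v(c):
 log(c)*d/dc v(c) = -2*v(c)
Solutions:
 v(c) = C1*exp(-2*li(c))


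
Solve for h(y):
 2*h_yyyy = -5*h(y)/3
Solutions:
 h(y) = (C1*sin(10^(1/4)*3^(3/4)*y/6) + C2*cos(10^(1/4)*3^(3/4)*y/6))*exp(-10^(1/4)*3^(3/4)*y/6) + (C3*sin(10^(1/4)*3^(3/4)*y/6) + C4*cos(10^(1/4)*3^(3/4)*y/6))*exp(10^(1/4)*3^(3/4)*y/6)
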